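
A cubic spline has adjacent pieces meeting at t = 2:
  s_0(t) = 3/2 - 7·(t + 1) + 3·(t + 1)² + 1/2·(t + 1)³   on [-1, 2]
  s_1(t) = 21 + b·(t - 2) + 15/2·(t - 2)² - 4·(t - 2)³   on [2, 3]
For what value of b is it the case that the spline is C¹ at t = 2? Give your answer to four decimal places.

24.5000

s_0'(t) = -7 + 6·(t + 1) + 3/2·(t + 1)², so s_0'(2) = 49/2. On the right, s_1'(2) = b, so b = 49/2.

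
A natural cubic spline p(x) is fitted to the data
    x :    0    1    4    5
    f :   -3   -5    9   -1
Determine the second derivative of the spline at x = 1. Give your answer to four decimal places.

Let σ_i = p''(x_i). Step sizes h_i = 1, 3, 1; slopes of the chords Δ_i = (y_(i+1) - y_i)/h_i = -2, 14/3, -10.
  1·σ_0 + 8·σ_1 + 3·σ_2 = 6(Δ_1 - Δ_0) = 40
  3·σ_1 + 8·σ_2 + 1·σ_3 = 6(Δ_2 - Δ_1) = -88
Natural end conditions: σ_0 = σ_3 = 0.
Solving the tridiagonal system: σ_0 = 0, σ_1 = 584/55, σ_2 = -824/55, σ_3 = 0.

10.6182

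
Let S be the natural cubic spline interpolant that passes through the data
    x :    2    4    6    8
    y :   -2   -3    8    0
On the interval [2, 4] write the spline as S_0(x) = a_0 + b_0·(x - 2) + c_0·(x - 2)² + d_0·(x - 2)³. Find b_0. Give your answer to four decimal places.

-2.7333

Let M_i = S''(x_i). Step sizes h_i = 2, 2, 2; slopes of the chords Δ_i = (y_(i+1) - y_i)/h_i = -1/2, 11/2, -4.
  2·M_0 + 8·M_1 + 2·M_2 = 6(Δ_1 - Δ_0) = 36
  2·M_1 + 8·M_2 + 2·M_3 = 6(Δ_2 - Δ_1) = -57
Natural end conditions: M_0 = M_3 = 0.
Forward elimination and back-substitution give M_0 = 0, M_1 = 67/10, M_2 = -44/5, M_3 = 0.
On [2, 4], with S_0(x) = a_0 + b_0·(x - 2) + c_0·(x - 2)² + d_0·(x - 2)³: c_0 = M_0/2 = 0, d_0 = (M_1 - M_0)/(6h_0) = 67/120, b_0 = Δ_0 - h_0(2M_0 + M_1)/6 = -41/15.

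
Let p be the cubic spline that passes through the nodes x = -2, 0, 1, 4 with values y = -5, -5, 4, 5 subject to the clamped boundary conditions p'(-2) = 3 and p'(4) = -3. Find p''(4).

Write m_i for p''(x_i). With h_i = 2, 1, 3 and divided differences Δ_i = 0, 9, 1/3, the continuity of p' gives the tridiagonal system
  2·m_0 + 6·m_1 + 1·m_2 = 6(Δ_1 - Δ_0) = 54
  1·m_1 + 8·m_2 + 3·m_3 = 6(Δ_2 - Δ_1) = -52
Clamped end conditions give two more equations: 2h_0·m_0 + h_0·m_1 = 6(Δ_0 - p'(-2)) = -18 and h_2·m_2 + 2h_2·m_3 = 6(p'(4) - Δ_2) = -20.
Hence m_0 = -35/3, m_1 = 43/3, m_2 = -26/3, m_3 = 1.

1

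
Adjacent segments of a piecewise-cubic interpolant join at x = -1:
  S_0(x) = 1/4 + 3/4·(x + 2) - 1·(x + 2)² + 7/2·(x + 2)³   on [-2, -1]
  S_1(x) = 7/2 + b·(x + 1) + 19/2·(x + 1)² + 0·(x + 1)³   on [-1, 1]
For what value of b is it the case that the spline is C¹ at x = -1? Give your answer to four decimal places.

9.2500

S_0'(x) = 3/4 - 2·(x + 2) + 21/2·(x + 2)², so S_0'(-1) = 37/4. On the right, S_1'(-1) = b, so b = 37/4.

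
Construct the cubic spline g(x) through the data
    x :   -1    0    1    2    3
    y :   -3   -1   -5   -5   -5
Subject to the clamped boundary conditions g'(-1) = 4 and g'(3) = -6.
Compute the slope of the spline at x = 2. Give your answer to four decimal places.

Let σ_i = g''(x_i). Step sizes h_i = 1, 1, 1, 1; slopes of the chords Δ_i = (y_(i+1) - y_i)/h_i = 2, -4, 0, 0.
  1·σ_0 + 4·σ_1 + 1·σ_2 = 6(Δ_1 - Δ_0) = -36
  1·σ_1 + 4·σ_2 + 1·σ_3 = 6(Δ_2 - Δ_1) = 24
  1·σ_2 + 4·σ_3 + 1·σ_4 = 6(Δ_3 - Δ_2) = 0
Clamped end conditions give two more equations: 2h_0·σ_0 + h_0·σ_1 = 6(Δ_0 - g'(-1)) = -12 and h_3·σ_3 + 2h_3·σ_4 = 6(g'(3) - Δ_3) = -36.
Forward elimination and back-substitution give σ_0 = -4/7, σ_1 = -76/7, σ_2 = 8, σ_3 = 20/7, σ_4 = -136/7.
On [2, 3], g'(x) = b_3 + 2c_3·(x - 2) + 3d_3·(x - 2)² with b_3 = Δ_3 - h_3(2σ_3 + σ_4)/6 = 16/7, c_3 = σ_3/2 = 10/7, d_3 = (σ_4 - σ_3)/(6h_3) = -26/7. So g'(2) = 16/7.

2.2857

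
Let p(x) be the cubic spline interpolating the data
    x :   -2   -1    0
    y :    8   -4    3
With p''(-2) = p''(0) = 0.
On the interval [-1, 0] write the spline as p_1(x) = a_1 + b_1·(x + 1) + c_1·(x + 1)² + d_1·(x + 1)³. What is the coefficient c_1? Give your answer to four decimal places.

Let M_i = p''(x_i). Step sizes h_i = 1, 1; slopes of the chords Δ_i = (y_(i+1) - y_i)/h_i = -12, 7.
  1·M_0 + 4·M_1 + 1·M_2 = 6(Δ_1 - Δ_0) = 114
Natural end conditions: M_0 = M_2 = 0.
Solving: M_0 = 0, M_1 = 57/2, M_2 = 0.
On [-1, 0], with p_1(x) = a_1 + b_1·(x + 1) + c_1·(x + 1)² + d_1·(x + 1)³: c_1 = M_1/2 = 57/4, d_1 = (M_2 - M_1)/(6h_1) = -19/4, b_1 = Δ_1 - h_1(2M_1 + M_2)/6 = -5/2.

14.2500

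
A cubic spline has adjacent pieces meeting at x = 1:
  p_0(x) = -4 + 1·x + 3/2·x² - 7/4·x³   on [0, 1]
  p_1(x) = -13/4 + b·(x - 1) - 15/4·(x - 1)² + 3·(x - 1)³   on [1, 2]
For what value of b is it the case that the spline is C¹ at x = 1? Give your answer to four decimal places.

p_0'(x) = 1 + 3·x - 21/4·x², so p_0'(1) = -5/4. On the right, p_1'(1) = b, so b = -5/4.

-1.2500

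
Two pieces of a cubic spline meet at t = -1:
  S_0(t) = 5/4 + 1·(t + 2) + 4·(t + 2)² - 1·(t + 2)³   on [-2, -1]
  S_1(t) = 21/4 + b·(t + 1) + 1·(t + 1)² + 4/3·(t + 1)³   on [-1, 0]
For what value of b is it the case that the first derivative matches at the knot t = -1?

S_0'(t) = 1 + 8·(t + 2) - 3·(t + 2)², so S_0'(-1) = 6. On the right, S_1'(-1) = b, so b = 6.

6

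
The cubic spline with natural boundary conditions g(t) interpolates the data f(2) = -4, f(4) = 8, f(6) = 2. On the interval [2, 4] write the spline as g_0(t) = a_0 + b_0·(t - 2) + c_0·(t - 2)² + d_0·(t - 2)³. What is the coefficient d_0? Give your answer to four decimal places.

Let m_i = g''(x_i). Step sizes h_i = 2, 2; slopes of the chords Δ_i = (y_(i+1) - y_i)/h_i = 6, -3.
  2·m_0 + 8·m_1 + 2·m_2 = 6(Δ_1 - Δ_0) = -54
Natural end conditions: m_0 = m_2 = 0.
Solving the tridiagonal system: m_0 = 0, m_1 = -27/4, m_2 = 0.
On [2, 4], with g_0(t) = a_0 + b_0·(t - 2) + c_0·(t - 2)² + d_0·(t - 2)³: c_0 = m_0/2 = 0, d_0 = (m_1 - m_0)/(6h_0) = -9/16, b_0 = Δ_0 - h_0(2m_0 + m_1)/6 = 33/4.

-0.5625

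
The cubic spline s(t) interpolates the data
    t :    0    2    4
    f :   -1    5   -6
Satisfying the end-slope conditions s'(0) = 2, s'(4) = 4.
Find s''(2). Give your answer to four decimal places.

Let σ_i = s''(x_i). Step sizes h_i = 2, 2; slopes of the chords Δ_i = (y_(i+1) - y_i)/h_i = 3, -11/2.
  2·σ_0 + 8·σ_1 + 2·σ_2 = 6(Δ_1 - Δ_0) = -51
Clamped end conditions give two more equations: 2h_0·σ_0 + h_0·σ_1 = 6(Δ_0 - s'(0)) = 6 and h_1·σ_1 + 2h_1·σ_2 = 6(s'(4) - Δ_1) = 57.
Hence σ_0 = 67/8, σ_1 = -55/4, σ_2 = 169/8.

-13.7500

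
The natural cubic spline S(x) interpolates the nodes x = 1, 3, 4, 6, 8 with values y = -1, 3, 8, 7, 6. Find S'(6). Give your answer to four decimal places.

Put M_i = S'' at the i-th knot. Here h = (2, 1, 2, 2) and Δ = (2, 5, -1/2, -1/2), so the interior equations h_(i-1)·M_(i-1) + 2(h_(i-1)+h_i)·M_i + h_i·M_(i+1) = 6(Δ_i − Δ_(i-1)) read
  2·M_0 + 6·M_1 + 1·M_2 = 6(Δ_1 - Δ_0) = 18
  1·M_1 + 6·M_2 + 2·M_3 = 6(Δ_2 - Δ_1) = -33
  2·M_2 + 8·M_3 + 2·M_4 = 6(Δ_3 - Δ_2) = 0
Natural end conditions: M_0 = M_4 = 0.
Forward elimination and back-substitution give M_0 = 0, M_1 = 33/8, M_2 = -27/4, M_3 = 27/16, M_4 = 0.
On [6, 8], S'(x) = b_3 + 2c_3·(x - 6) + 3d_3·(x - 6)² with b_3 = Δ_3 - h_3(2M_3 + M_4)/6 = -13/8, c_3 = M_3/2 = 27/32, d_3 = (M_4 - M_3)/(6h_3) = -9/64. So S'(6) = -13/8.

-1.6250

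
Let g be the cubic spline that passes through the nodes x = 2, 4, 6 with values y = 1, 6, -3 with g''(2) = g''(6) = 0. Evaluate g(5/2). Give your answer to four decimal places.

3.0703

Let σ_i = g''(x_i). Step sizes h_i = 2, 2; slopes of the chords Δ_i = (y_(i+1) - y_i)/h_i = 5/2, -9/2.
  2·σ_0 + 8·σ_1 + 2·σ_2 = 6(Δ_1 - Δ_0) = -42
Natural end conditions: σ_0 = σ_2 = 0.
Hence σ_0 = 0, σ_1 = -21/4, σ_2 = 0.
On [2, 4], g(x) = 1 + 17/4·(x - 2) + 0·(x - 2)² - 7/16·(x - 2)³.
With (x - 2) = 1/2: g(5/2) = 393/128.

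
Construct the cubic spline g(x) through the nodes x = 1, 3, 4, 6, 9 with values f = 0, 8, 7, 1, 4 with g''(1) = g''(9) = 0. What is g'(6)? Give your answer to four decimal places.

Write σ_i for g''(x_i). With h_i = 2, 1, 2, 3 and divided differences Δ_i = 4, -1, -3, 1, the continuity of g' gives the tridiagonal system
  2·σ_0 + 6·σ_1 + 1·σ_2 = 6(Δ_1 - Δ_0) = -30
  1·σ_1 + 6·σ_2 + 2·σ_3 = 6(Δ_2 - Δ_1) = -12
  2·σ_2 + 10·σ_3 + 3·σ_4 = 6(Δ_3 - Δ_2) = 24
Natural end conditions: σ_0 = σ_4 = 0.
Solving the tridiagonal system: σ_0 = 0, σ_1 = -756/163, σ_2 = -354/163, σ_3 = 462/163, σ_4 = 0.
On [6, 9], g'(x) = b_3 + 2c_3·(x - 6) + 3d_3·(x - 6)² with b_3 = Δ_3 - h_3(2σ_3 + σ_4)/6 = -299/163, c_3 = σ_3/2 = 231/163, d_3 = (σ_4 - σ_3)/(6h_3) = -77/489. So g'(6) = -299/163.

-1.8344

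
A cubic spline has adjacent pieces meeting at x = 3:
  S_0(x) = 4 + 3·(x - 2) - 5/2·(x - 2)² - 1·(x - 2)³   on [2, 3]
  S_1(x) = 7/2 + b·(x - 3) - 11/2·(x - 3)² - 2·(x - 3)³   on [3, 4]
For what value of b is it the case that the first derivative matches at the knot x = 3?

-5

S_0'(x) = 3 - 5·(x - 2) - 3·(x - 2)², so S_0'(3) = -5. On the right, S_1'(3) = b, so b = -5.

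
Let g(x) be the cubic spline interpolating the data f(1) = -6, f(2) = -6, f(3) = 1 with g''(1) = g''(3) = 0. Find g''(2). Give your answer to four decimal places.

10.5000

With σ_i denoting the second derivative at x_i, h_i = 1, 1, and Δ_i = (y_(i+1) − y_i)/h_i = 0, 7:
  1·σ_0 + 4·σ_1 + 1·σ_2 = 6(Δ_1 - Δ_0) = 42
Natural end conditions: σ_0 = σ_2 = 0.
Forward elimination and back-substitution give σ_0 = 0, σ_1 = 21/2, σ_2 = 0.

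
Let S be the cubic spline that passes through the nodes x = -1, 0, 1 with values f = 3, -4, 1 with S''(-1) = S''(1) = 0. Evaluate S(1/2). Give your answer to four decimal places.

Put M_i = S'' at the i-th knot. Here h = (1, 1) and Δ = (-7, 5), so the interior equations h_(i-1)·M_(i-1) + 2(h_(i-1)+h_i)·M_i + h_i·M_(i+1) = 6(Δ_i − Δ_(i-1)) read
  1·M_0 + 4·M_1 + 1·M_2 = 6(Δ_1 - Δ_0) = 72
Natural end conditions: M_0 = M_2 = 0.
Solving: M_0 = 0, M_1 = 18, M_2 = 0.
On [0, 1], S(x) = -4 - 1·x + 9·x² - 3·x³.
With x = 1/2: S(1/2) = -21/8.

-2.6250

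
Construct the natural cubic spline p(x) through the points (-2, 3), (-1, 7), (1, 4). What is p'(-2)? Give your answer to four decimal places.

With m_i denoting the second derivative at x_i, h_i = 1, 2, and Δ_i = (y_(i+1) − y_i)/h_i = 4, -3/2:
  1·m_0 + 6·m_1 + 2·m_2 = 6(Δ_1 - Δ_0) = -33
Natural end conditions: m_0 = m_2 = 0.
Solving the tridiagonal system: m_0 = 0, m_1 = -11/2, m_2 = 0.
On [-2, -1], p'(x) = b_0 + 2c_0·(x + 2) + 3d_0·(x + 2)² with b_0 = Δ_0 - h_0(2m_0 + m_1)/6 = 59/12, c_0 = m_0/2 = 0, d_0 = (m_1 - m_0)/(6h_0) = -11/12. So p'(-2) = 59/12.

4.9167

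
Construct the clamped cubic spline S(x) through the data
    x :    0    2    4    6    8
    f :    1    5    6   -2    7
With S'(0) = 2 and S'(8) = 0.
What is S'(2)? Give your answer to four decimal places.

2.2500

With m_i denoting the second derivative at x_i, h_i = 2, 2, 2, 2, and Δ_i = (y_(i+1) − y_i)/h_i = 2, 1/2, -4, 9/2:
  2·m_0 + 8·m_1 + 2·m_2 = 6(Δ_1 - Δ_0) = -9
  2·m_1 + 8·m_2 + 2·m_3 = 6(Δ_2 - Δ_1) = -27
  2·m_2 + 8·m_3 + 2·m_4 = 6(Δ_3 - Δ_2) = 51
Clamped end conditions give two more equations: 2h_0·m_0 + h_0·m_1 = 6(Δ_0 - S'(0)) = 0 and h_3·m_3 + 2h_3·m_4 = 6(S'(8) - Δ_3) = -27.
Hence m_0 = -1/4, m_1 = 1/2, m_2 = -25/4, m_3 = 11, m_4 = -49/4.
On [2, 4], S'(x) = b_1 + 2c_1·(x - 2) + 3d_1·(x - 2)² with b_1 = Δ_1 - h_1(2m_1 + m_2)/6 = 9/4, c_1 = m_1/2 = 1/4, d_1 = (m_2 - m_1)/(6h_1) = -9/16. So S'(2) = 9/4.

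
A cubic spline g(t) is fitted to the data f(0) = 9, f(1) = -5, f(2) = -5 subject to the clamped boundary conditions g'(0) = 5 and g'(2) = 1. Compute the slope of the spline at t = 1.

-12

With M_i denoting the second derivative at x_i, h_i = 1, 1, and Δ_i = (y_(i+1) − y_i)/h_i = -14, 0:
  1·M_0 + 4·M_1 + 1·M_2 = 6(Δ_1 - Δ_0) = 84
Clamped end conditions give two more equations: 2h_0·M_0 + h_0·M_1 = 6(Δ_0 - g'(0)) = -114 and h_1·M_1 + 2h_1·M_2 = 6(g'(2) - Δ_1) = 6.
Solving the tridiagonal system: M_0 = -80, M_1 = 46, M_2 = -20.
On [1, 2], g'(t) = b_1 + 2c_1·(t - 1) + 3d_1·(t - 1)² with b_1 = Δ_1 - h_1(2M_1 + M_2)/6 = -12, c_1 = M_1/2 = 23, d_1 = (M_2 - M_1)/(6h_1) = -11. So g'(1) = -12.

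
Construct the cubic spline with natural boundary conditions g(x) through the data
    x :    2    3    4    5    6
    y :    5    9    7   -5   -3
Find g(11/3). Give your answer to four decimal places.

Let M_i = g''(x_i). Step sizes h_i = 1, 1, 1, 1; slopes of the chords Δ_i = (y_(i+1) - y_i)/h_i = 4, -2, -12, 2.
  1·M_0 + 4·M_1 + 1·M_2 = 6(Δ_1 - Δ_0) = -36
  1·M_1 + 4·M_2 + 1·M_3 = 6(Δ_2 - Δ_1) = -60
  1·M_2 + 4·M_3 + 1·M_4 = 6(Δ_3 - Δ_2) = 84
Natural end conditions: M_0 = M_4 = 0.
Hence M_0 = 0, M_1 = -27/7, M_2 = -144/7, M_3 = 183/7, M_4 = 0.
On [3, 4], g(x) = 9 + 19/7·(x - 3) - 27/14·(x - 3)² - 39/14·(x - 3)³.
With (x - 3) = 2/3: g(11/3) = 575/63.

9.1270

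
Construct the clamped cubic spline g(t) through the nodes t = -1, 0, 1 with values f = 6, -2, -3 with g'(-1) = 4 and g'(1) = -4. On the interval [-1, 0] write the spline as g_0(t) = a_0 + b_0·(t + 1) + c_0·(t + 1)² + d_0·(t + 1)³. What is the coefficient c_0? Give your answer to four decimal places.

-25.2500

Write M_i for g''(x_i). With h_i = 1, 1 and divided differences Δ_i = -8, -1, the continuity of g' gives the tridiagonal system
  1·M_0 + 4·M_1 + 1·M_2 = 6(Δ_1 - Δ_0) = 42
Clamped end conditions give two more equations: 2h_0·M_0 + h_0·M_1 = 6(Δ_0 - g'(-1)) = -72 and h_1·M_1 + 2h_1·M_2 = 6(g'(1) - Δ_1) = -18.
Solving: M_0 = -101/2, M_1 = 29, M_2 = -47/2.
On [-1, 0], with g_0(t) = a_0 + b_0·(t + 1) + c_0·(t + 1)² + d_0·(t + 1)³: c_0 = M_0/2 = -101/4, d_0 = (M_1 - M_0)/(6h_0) = 53/4, b_0 = Δ_0 - h_0(2M_0 + M_1)/6 = 4.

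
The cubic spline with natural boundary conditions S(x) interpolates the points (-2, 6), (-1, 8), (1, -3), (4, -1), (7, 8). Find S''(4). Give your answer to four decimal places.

-0.2460

With M_i denoting the second derivative at x_i, h_i = 1, 2, 3, 3, and Δ_i = (y_(i+1) − y_i)/h_i = 2, -11/2, 2/3, 3:
  1·M_0 + 6·M_1 + 2·M_2 = 6(Δ_1 - Δ_0) = -45
  2·M_1 + 10·M_2 + 3·M_3 = 6(Δ_2 - Δ_1) = 37
  3·M_2 + 12·M_3 + 3·M_4 = 6(Δ_3 - Δ_2) = 14
Natural end conditions: M_0 = M_4 = 0.
Solving the tridiagonal system: M_0 = 0, M_1 = -1933/206, M_2 = 582/103, M_3 = -76/309, M_4 = 0.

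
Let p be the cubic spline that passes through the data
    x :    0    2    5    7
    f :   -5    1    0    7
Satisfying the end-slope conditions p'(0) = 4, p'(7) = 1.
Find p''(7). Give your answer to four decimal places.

-6.0104

Write M_i for p''(x_i). With h_i = 2, 3, 2 and divided differences Δ_i = 3, -1/3, 7/2, the continuity of p' gives the tridiagonal system
  2·M_0 + 10·M_1 + 3·M_2 = 6(Δ_1 - Δ_0) = -20
  3·M_1 + 10·M_2 + 2·M_3 = 6(Δ_2 - Δ_1) = 23
Clamped end conditions give two more equations: 2h_0·M_0 + h_0·M_1 = 6(Δ_0 - p'(0)) = -6 and h_2·M_2 + 2h_2·M_3 = 6(p'(7) - Δ_2) = -15.
Forward elimination and back-substitution give M_0 = 19/96, M_1 = -163/48, M_2 = 217/48, M_3 = -577/96.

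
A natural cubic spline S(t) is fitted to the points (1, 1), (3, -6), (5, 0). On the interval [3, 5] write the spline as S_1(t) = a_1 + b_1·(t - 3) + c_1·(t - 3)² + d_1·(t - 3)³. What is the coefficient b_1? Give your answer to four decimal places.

With m_i denoting the second derivative at x_i, h_i = 2, 2, and Δ_i = (y_(i+1) − y_i)/h_i = -7/2, 3:
  2·m_0 + 8·m_1 + 2·m_2 = 6(Δ_1 - Δ_0) = 39
Natural end conditions: m_0 = m_2 = 0.
Solving: m_0 = 0, m_1 = 39/8, m_2 = 0.
On [3, 5], with S_1(t) = a_1 + b_1·(t - 3) + c_1·(t - 3)² + d_1·(t - 3)³: c_1 = m_1/2 = 39/16, d_1 = (m_2 - m_1)/(6h_1) = -13/32, b_1 = Δ_1 - h_1(2m_1 + m_2)/6 = -1/4.

-0.2500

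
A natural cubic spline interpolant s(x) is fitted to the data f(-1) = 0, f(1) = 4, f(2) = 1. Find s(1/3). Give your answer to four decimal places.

3.9012

Put M_i = s'' at the i-th knot. Here h = (2, 1) and Δ = (2, -3), so the interior equations h_(i-1)·M_(i-1) + 2(h_(i-1)+h_i)·M_i + h_i·M_(i+1) = 6(Δ_i − Δ_(i-1)) read
  2·M_0 + 6·M_1 + 1·M_2 = 6(Δ_1 - Δ_0) = -30
Natural end conditions: M_0 = M_2 = 0.
Solving: M_0 = 0, M_1 = -5, M_2 = 0.
On [-1, 1], s(x) = 0 + 11/3·(x + 1) + 0·(x + 1)² - 5/12·(x + 1)³.
With (x + 1) = 4/3: s(1/3) = 316/81.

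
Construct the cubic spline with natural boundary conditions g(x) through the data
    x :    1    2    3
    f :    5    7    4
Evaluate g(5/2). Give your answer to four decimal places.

Put M_i = g'' at the i-th knot. Here h = (1, 1) and Δ = (2, -3), so the interior equations h_(i-1)·M_(i-1) + 2(h_(i-1)+h_i)·M_i + h_i·M_(i+1) = 6(Δ_i − Δ_(i-1)) read
  1·M_0 + 4·M_1 + 1·M_2 = 6(Δ_1 - Δ_0) = -30
Natural end conditions: M_0 = M_2 = 0.
Hence M_0 = 0, M_1 = -15/2, M_2 = 0.
On [2, 3], g(x) = 7 - 1/2·(x - 2) - 15/4·(x - 2)² + 5/4·(x - 2)³.
With (x - 2) = 1/2: g(5/2) = 191/32.

5.9688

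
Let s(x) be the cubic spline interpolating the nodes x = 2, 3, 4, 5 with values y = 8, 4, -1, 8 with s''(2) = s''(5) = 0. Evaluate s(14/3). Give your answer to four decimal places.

3.8741

Write M_i for s''(x_i). With h_i = 1, 1, 1 and divided differences Δ_i = -4, -5, 9, the continuity of s' gives the tridiagonal system
  1·M_0 + 4·M_1 + 1·M_2 = 6(Δ_1 - Δ_0) = -6
  1·M_1 + 4·M_2 + 1·M_3 = 6(Δ_2 - Δ_1) = 84
Natural end conditions: M_0 = M_3 = 0.
Solving the tridiagonal system: M_0 = 0, M_1 = -36/5, M_2 = 114/5, M_3 = 0.
On [4, 5], s(x) = -1 + 7/5·(x - 4) + 57/5·(x - 4)² - 19/5·(x - 4)³.
With (x - 4) = 2/3: s(14/3) = 523/135.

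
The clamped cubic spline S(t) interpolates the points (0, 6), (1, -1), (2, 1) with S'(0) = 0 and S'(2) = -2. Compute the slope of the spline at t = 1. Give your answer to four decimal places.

Let M_i = S''(x_i). Step sizes h_i = 1, 1; slopes of the chords Δ_i = (y_(i+1) - y_i)/h_i = -7, 2.
  1·M_0 + 4·M_1 + 1·M_2 = 6(Δ_1 - Δ_0) = 54
Clamped end conditions give two more equations: 2h_0·M_0 + h_0·M_1 = 6(Δ_0 - S'(0)) = -42 and h_1·M_1 + 2h_1·M_2 = 6(S'(2) - Δ_1) = -24.
Solving the tridiagonal system: M_0 = -71/2, M_1 = 29, M_2 = -53/2.
On [1, 2], S'(t) = b_1 + 2c_1·(t - 1) + 3d_1·(t - 1)² with b_1 = Δ_1 - h_1(2M_1 + M_2)/6 = -13/4, c_1 = M_1/2 = 29/2, d_1 = (M_2 - M_1)/(6h_1) = -37/4. So S'(1) = -13/4.

-3.2500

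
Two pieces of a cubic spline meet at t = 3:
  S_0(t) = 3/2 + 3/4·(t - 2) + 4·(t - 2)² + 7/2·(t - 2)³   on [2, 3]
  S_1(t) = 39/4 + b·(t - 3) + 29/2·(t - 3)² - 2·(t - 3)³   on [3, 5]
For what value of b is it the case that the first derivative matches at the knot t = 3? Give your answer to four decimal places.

S_0'(t) = 3/4 + 8·(t - 2) + 21/2·(t - 2)², so S_0'(3) = 77/4. On the right, S_1'(3) = b, so b = 77/4.

19.2500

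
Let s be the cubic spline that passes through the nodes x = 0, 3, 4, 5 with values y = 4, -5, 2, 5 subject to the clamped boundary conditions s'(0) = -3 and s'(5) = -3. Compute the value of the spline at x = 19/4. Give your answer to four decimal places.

5.2877

Put σ_i = s'' at the i-th knot. Here h = (3, 1, 1) and Δ = (-3, 7, 3), so the interior equations h_(i-1)·σ_(i-1) + 2(h_(i-1)+h_i)·σ_i + h_i·σ_(i+1) = 6(Δ_i − Δ_(i-1)) read
  3·σ_0 + 8·σ_1 + 1·σ_2 = 6(Δ_1 - Δ_0) = 60
  1·σ_1 + 4·σ_2 + 1·σ_3 = 6(Δ_2 - Δ_1) = -24
Clamped end conditions give two more equations: 2h_0·σ_0 + h_0·σ_1 = 6(Δ_0 - s'(0)) = 0 and h_2·σ_2 + 2h_2·σ_3 = 6(s'(5) - Δ_2) = -36.
Forward elimination and back-substitution give σ_0 = -144/29, σ_1 = 288/29, σ_2 = -132/29, σ_3 = -456/29.
On [4, 5], s(x) = 2 + 207/29·(x - 4) - 66/29·(x - 4)² - 54/29·(x - 4)³.
With (x - 4) = 3/4: s(19/4) = 4907/928.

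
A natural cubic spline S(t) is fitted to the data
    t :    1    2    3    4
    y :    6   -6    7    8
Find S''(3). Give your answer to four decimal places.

Put m_i = S'' at the i-th knot. Here h = (1, 1, 1) and Δ = (-12, 13, 1), so the interior equations h_(i-1)·m_(i-1) + 2(h_(i-1)+h_i)·m_i + h_i·m_(i+1) = 6(Δ_i − Δ_(i-1)) read
  1·m_0 + 4·m_1 + 1·m_2 = 6(Δ_1 - Δ_0) = 150
  1·m_1 + 4·m_2 + 1·m_3 = 6(Δ_2 - Δ_1) = -72
Natural end conditions: m_0 = m_3 = 0.
Hence m_0 = 0, m_1 = 224/5, m_2 = -146/5, m_3 = 0.

-29.2000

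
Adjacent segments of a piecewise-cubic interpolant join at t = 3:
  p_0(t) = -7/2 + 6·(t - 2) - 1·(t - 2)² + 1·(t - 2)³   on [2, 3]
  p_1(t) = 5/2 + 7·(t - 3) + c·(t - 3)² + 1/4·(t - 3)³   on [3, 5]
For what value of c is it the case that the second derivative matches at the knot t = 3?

p_0''(t) = -2 + 6·(t - 2), so p_0''(3) = 4. On the right, p_1''(3) = 2c, so c = 2.

2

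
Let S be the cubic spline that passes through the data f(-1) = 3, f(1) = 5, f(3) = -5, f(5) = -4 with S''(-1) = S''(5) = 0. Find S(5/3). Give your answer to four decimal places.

2.0173

Write σ_i for S''(x_i). With h_i = 2, 2, 2 and divided differences Δ_i = 1, -5, 1/2, the continuity of S' gives the tridiagonal system
  2·σ_0 + 8·σ_1 + 2·σ_2 = 6(Δ_1 - Δ_0) = -36
  2·σ_1 + 8·σ_2 + 2·σ_3 = 6(Δ_2 - Δ_1) = 33
Natural end conditions: σ_0 = σ_3 = 0.
Solving the tridiagonal system: σ_0 = 0, σ_1 = -59/10, σ_2 = 28/5, σ_3 = 0.
On [1, 3], S(x) = 5 - 44/15·(x - 1) - 59/20·(x - 1)² + 23/24·(x - 1)³.
With (x - 1) = 2/3: S(5/3) = 817/405.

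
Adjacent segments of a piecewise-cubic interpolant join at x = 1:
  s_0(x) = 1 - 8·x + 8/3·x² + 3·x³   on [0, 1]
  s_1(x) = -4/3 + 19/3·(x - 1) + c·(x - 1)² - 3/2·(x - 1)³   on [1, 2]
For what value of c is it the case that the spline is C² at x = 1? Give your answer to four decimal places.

s_0''(x) = 16/3 + 18·x, so s_0''(1) = 70/3. On the right, s_1''(1) = 2c, so c = 35/3.

11.6667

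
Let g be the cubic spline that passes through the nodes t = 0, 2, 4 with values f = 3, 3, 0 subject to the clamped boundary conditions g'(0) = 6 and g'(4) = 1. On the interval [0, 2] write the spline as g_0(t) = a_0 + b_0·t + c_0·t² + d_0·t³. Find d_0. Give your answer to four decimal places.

0.7813

Put M_i = g'' at the i-th knot. Here h = (2, 2) and Δ = (0, -3/2), so the interior equations h_(i-1)·M_(i-1) + 2(h_(i-1)+h_i)·M_i + h_i·M_(i+1) = 6(Δ_i − Δ_(i-1)) read
  2·M_0 + 8·M_1 + 2·M_2 = 6(Δ_1 - Δ_0) = -9
Clamped end conditions give two more equations: 2h_0·M_0 + h_0·M_1 = 6(Δ_0 - g'(0)) = -36 and h_1·M_1 + 2h_1·M_2 = 6(g'(4) - Δ_1) = 15.
Forward elimination and back-substitution give M_0 = -73/8, M_1 = 1/4, M_2 = 29/8.
On [0, 2], with g_0(t) = a_0 + b_0·t + c_0·t² + d_0·t³: c_0 = M_0/2 = -73/16, d_0 = (M_1 - M_0)/(6h_0) = 25/32, b_0 = Δ_0 - h_0(2M_0 + M_1)/6 = 6.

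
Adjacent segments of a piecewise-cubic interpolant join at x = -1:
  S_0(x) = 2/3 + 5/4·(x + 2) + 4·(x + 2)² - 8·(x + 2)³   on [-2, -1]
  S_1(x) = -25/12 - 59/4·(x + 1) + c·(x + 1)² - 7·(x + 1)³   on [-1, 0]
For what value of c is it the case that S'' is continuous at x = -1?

-20

S_0''(x) = 8 - 48·(x + 2), so S_0''(-1) = -40. On the right, S_1''(-1) = 2c, so c = -20.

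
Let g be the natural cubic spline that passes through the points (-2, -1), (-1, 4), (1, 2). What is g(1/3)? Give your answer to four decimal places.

3.8519

Put M_i = g'' at the i-th knot. Here h = (1, 2) and Δ = (5, -1), so the interior equations h_(i-1)·M_(i-1) + 2(h_(i-1)+h_i)·M_i + h_i·M_(i+1) = 6(Δ_i − Δ_(i-1)) read
  1·M_0 + 6·M_1 + 2·M_2 = 6(Δ_1 - Δ_0) = -36
Natural end conditions: M_0 = M_2 = 0.
Solving: M_0 = 0, M_1 = -6, M_2 = 0.
On [-1, 1], g(x) = 4 + 3·(x + 1) - 3·(x + 1)² + 1/2·(x + 1)³.
With (x + 1) = 4/3: g(1/3) = 104/27.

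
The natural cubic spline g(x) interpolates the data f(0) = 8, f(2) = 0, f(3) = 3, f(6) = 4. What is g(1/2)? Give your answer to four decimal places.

4.8298

With m_i denoting the second derivative at x_i, h_i = 2, 1, 3, and Δ_i = (y_(i+1) − y_i)/h_i = -4, 3, 1/3:
  2·m_0 + 6·m_1 + 1·m_2 = 6(Δ_1 - Δ_0) = 42
  1·m_1 + 8·m_2 + 3·m_3 = 6(Δ_2 - Δ_1) = -16
Natural end conditions: m_0 = m_3 = 0.
Forward elimination and back-substitution give m_0 = 0, m_1 = 352/47, m_2 = -138/47, m_3 = 0.
On [0, 2], g(x) = 8 - 916/141·x + 0·x² + 88/141·x³.
With x = 1/2: g(1/2) = 227/47.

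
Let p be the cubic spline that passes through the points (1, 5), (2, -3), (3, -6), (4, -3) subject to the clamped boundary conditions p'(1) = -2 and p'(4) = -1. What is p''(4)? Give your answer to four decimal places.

-17.3333

With m_i denoting the second derivative at x_i, h_i = 1, 1, 1, and Δ_i = (y_(i+1) − y_i)/h_i = -8, -3, 3:
  1·m_0 + 4·m_1 + 1·m_2 = 6(Δ_1 - Δ_0) = 30
  1·m_1 + 4·m_2 + 1·m_3 = 6(Δ_2 - Δ_1) = 36
Clamped end conditions give two more equations: 2h_0·m_0 + h_0·m_1 = 6(Δ_0 - p'(1)) = -36 and h_2·m_2 + 2h_2·m_3 = 6(p'(4) - Δ_2) = -24.
Forward elimination and back-substitution give m_0 = -70/3, m_1 = 32/3, m_2 = 32/3, m_3 = -52/3.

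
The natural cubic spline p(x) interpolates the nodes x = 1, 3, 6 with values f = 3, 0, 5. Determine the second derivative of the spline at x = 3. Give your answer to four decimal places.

1.9000

Let m_i = p''(x_i). Step sizes h_i = 2, 3; slopes of the chords Δ_i = (y_(i+1) - y_i)/h_i = -3/2, 5/3.
  2·m_0 + 10·m_1 + 3·m_2 = 6(Δ_1 - Δ_0) = 19
Natural end conditions: m_0 = m_2 = 0.
Hence m_0 = 0, m_1 = 19/10, m_2 = 0.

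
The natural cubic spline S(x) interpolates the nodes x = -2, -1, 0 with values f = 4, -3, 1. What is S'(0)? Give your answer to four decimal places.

Put M_i = S'' at the i-th knot. Here h = (1, 1) and Δ = (-7, 4), so the interior equations h_(i-1)·M_(i-1) + 2(h_(i-1)+h_i)·M_i + h_i·M_(i+1) = 6(Δ_i − Δ_(i-1)) read
  1·M_0 + 4·M_1 + 1·M_2 = 6(Δ_1 - Δ_0) = 66
Natural end conditions: M_0 = M_2 = 0.
Solving: M_0 = 0, M_1 = 33/2, M_2 = 0.
On [-1, 0], S'(x) = b_1 + 2c_1·(x + 1) + 3d_1·(x + 1)² with b_1 = Δ_1 - h_1(2M_1 + M_2)/6 = -3/2, c_1 = M_1/2 = 33/4, d_1 = (M_2 - M_1)/(6h_1) = -11/4. So S'(0) = 27/4.

6.7500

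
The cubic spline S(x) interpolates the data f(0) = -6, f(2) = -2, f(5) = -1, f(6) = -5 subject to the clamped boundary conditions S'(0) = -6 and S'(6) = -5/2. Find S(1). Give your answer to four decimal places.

Put M_i = S'' at the i-th knot. Here h = (2, 3, 1) and Δ = (2, 1/3, -4), so the interior equations h_(i-1)·M_(i-1) + 2(h_(i-1)+h_i)·M_i + h_i·M_(i+1) = 6(Δ_i − Δ_(i-1)) read
  2·M_0 + 10·M_1 + 3·M_2 = 6(Δ_1 - Δ_0) = -10
  3·M_1 + 8·M_2 + 1·M_3 = 6(Δ_2 - Δ_1) = -26
Clamped end conditions give two more equations: 2h_0·M_0 + h_0·M_1 = 6(Δ_0 - S'(0)) = 48 and h_2·M_2 + 2h_2·M_3 = 6(S'(6) - Δ_2) = 9.
Forward elimination and back-substitution give M_0 = 1045/78, M_1 = -109/39, M_2 = -115/39, M_3 = 233/39.
On [0, 2], S(x) = -6 - 6·x + 1045/156·x² - 421/312·x³.
With x = 1: S(1) = -2075/312.

-6.6506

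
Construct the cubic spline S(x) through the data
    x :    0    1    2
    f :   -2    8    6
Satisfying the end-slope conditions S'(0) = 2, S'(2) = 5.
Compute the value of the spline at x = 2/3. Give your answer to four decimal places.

4.9259

Write σ_i for S''(x_i). With h_i = 1, 1 and divided differences Δ_i = 10, -2, the continuity of S' gives the tridiagonal system
  1·σ_0 + 4·σ_1 + 1·σ_2 = 6(Δ_1 - Δ_0) = -72
Clamped end conditions give two more equations: 2h_0·σ_0 + h_0·σ_1 = 6(Δ_0 - S'(0)) = 48 and h_1·σ_1 + 2h_1·σ_2 = 6(S'(2) - Δ_1) = 42.
Solving the tridiagonal system: σ_0 = 87/2, σ_1 = -39, σ_2 = 81/2.
On [0, 1], S(x) = -2 + 2·x + 87/4·x² - 55/4·x³.
With x = 2/3: S(2/3) = 133/27.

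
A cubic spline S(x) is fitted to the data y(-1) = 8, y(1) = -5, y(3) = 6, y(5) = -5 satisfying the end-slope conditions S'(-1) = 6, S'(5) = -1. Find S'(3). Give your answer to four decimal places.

Write m_i for S''(x_i). With h_i = 2, 2, 2 and divided differences Δ_i = -13/2, 11/2, -11/2, the continuity of S' gives the tridiagonal system
  2·m_0 + 8·m_1 + 2·m_2 = 6(Δ_1 - Δ_0) = 72
  2·m_1 + 8·m_2 + 2·m_3 = 6(Δ_2 - Δ_1) = -66
Clamped end conditions give two more equations: 2h_0·m_0 + h_0·m_1 = 6(Δ_0 - S'(-1)) = -75 and h_2·m_2 + 2h_2·m_3 = 6(S'(5) - Δ_2) = 27.
Solving the tridiagonal system: m_0 = -871/30, m_1 = 617/30, m_2 = -517/30, m_3 = 461/30.
On [3, 5], S'(x) = b_2 + 2c_2·(x - 3) + 3d_2·(x - 3)² with b_2 = Δ_2 - h_2(2m_2 + m_3)/6 = 13/15, c_2 = m_2/2 = -517/60, d_2 = (m_3 - m_2)/(6h_2) = 163/60. So S'(3) = 13/15.

0.8667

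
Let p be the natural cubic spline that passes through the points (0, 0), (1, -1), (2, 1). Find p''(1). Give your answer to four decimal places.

4.5000

Write M_i for p''(x_i). With h_i = 1, 1 and divided differences Δ_i = -1, 2, the continuity of p' gives the tridiagonal system
  1·M_0 + 4·M_1 + 1·M_2 = 6(Δ_1 - Δ_0) = 18
Natural end conditions: M_0 = M_2 = 0.
Solving: M_0 = 0, M_1 = 9/2, M_2 = 0.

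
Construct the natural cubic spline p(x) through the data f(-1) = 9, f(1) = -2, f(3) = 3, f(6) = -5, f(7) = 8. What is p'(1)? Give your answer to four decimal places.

Write σ_i for p''(x_i). With h_i = 2, 2, 3, 1 and divided differences Δ_i = -11/2, 5/2, -8/3, 13, the continuity of p' gives the tridiagonal system
  2·σ_0 + 8·σ_1 + 2·σ_2 = 6(Δ_1 - Δ_0) = 48
  2·σ_1 + 10·σ_2 + 3·σ_3 = 6(Δ_2 - Δ_1) = -31
  3·σ_2 + 8·σ_3 + 1·σ_4 = 6(Δ_3 - Δ_2) = 94
Natural end conditions: σ_0 = σ_4 = 0.
Forward elimination and back-substitution give σ_0 = 0, σ_1 = 1117/134, σ_2 = -626/67, σ_3 = 1022/67, σ_4 = 0.
On [1, 3], p'(x) = b_1 + 2c_1·(x - 1) + 3d_1·(x - 1)² with b_1 = Δ_1 - h_1(2σ_1 + σ_2)/6 = 23/402, c_1 = σ_1/2 = 1117/268, d_1 = (σ_2 - σ_1)/(6h_1) = -2369/1608. So p'(1) = 23/402.

0.0572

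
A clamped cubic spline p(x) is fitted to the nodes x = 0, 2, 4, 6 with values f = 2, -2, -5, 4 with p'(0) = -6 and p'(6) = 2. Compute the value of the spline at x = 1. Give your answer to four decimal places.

-1.0833

Put σ_i = p'' at the i-th knot. Here h = (2, 2, 2) and Δ = (-2, -3/2, 9/2), so the interior equations h_(i-1)·σ_(i-1) + 2(h_(i-1)+h_i)·σ_i + h_i·σ_(i+1) = 6(Δ_i − Δ_(i-1)) read
  2·σ_0 + 8·σ_1 + 2·σ_2 = 6(Δ_1 - Δ_0) = 3
  2·σ_1 + 8·σ_2 + 2·σ_3 = 6(Δ_2 - Δ_1) = 36
Clamped end conditions give two more equations: 2h_0·σ_0 + h_0·σ_1 = 6(Δ_0 - p'(0)) = 24 and h_2·σ_2 + 2h_2·σ_3 = 6(p'(6) - Δ_2) = -15.
Hence σ_0 = 23/3, σ_1 = -10/3, σ_2 = 43/6, σ_3 = -22/3.
On [0, 2], p(x) = 2 - 6·x + 23/6·x² - 11/12·x³.
With x = 1: p(1) = -13/12.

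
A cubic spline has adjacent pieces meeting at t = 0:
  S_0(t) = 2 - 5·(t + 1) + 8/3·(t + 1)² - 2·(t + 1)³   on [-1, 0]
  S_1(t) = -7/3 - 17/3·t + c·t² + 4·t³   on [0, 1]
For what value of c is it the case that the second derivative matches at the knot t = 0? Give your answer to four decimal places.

S_0''(t) = 16/3 - 12·(t + 1), so S_0''(0) = -20/3. On the right, S_1''(0) = 2c, so c = -10/3.

-3.3333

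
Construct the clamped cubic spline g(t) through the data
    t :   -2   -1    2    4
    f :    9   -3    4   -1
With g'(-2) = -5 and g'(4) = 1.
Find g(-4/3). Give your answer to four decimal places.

Put M_i = g'' at the i-th knot. Here h = (1, 3, 2) and Δ = (-12, 7/3, -5/2), so the interior equations h_(i-1)·M_(i-1) + 2(h_(i-1)+h_i)·M_i + h_i·M_(i+1) = 6(Δ_i − Δ_(i-1)) read
  1·M_0 + 8·M_1 + 3·M_2 = 6(Δ_1 - Δ_0) = 86
  3·M_1 + 10·M_2 + 2·M_3 = 6(Δ_2 - Δ_1) = -29
Clamped end conditions give two more equations: 2h_0·M_0 + h_0·M_1 = 6(Δ_0 - g'(-2)) = -42 and h_2·M_2 + 2h_2·M_3 = 6(g'(4) - Δ_2) = 21.
Solving the tridiagonal system: M_0 = -2359/78, M_1 = 721/39, M_2 = -823/78, M_3 = 821/78.
On [-2, -1], g(t) = 9 - 5·(t + 2) - 2359/156·(t + 2)² + 1267/156·(t + 2)³.
With (t + 2) = 2/3: g(-4/3) = 1424/1053.

1.3523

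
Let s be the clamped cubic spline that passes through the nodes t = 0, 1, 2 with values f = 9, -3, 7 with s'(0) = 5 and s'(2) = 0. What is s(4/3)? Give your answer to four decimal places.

-0.8148

Let M_i = s''(x_i). Step sizes h_i = 1, 1; slopes of the chords Δ_i = (y_(i+1) - y_i)/h_i = -12, 10.
  1·M_0 + 4·M_1 + 1·M_2 = 6(Δ_1 - Δ_0) = 132
Clamped end conditions give two more equations: 2h_0·M_0 + h_0·M_1 = 6(Δ_0 - s'(0)) = -102 and h_1·M_1 + 2h_1·M_2 = 6(s'(2) - Δ_1) = -60.
Solving the tridiagonal system: M_0 = -173/2, M_1 = 71, M_2 = -131/2.
On [1, 2], s(t) = -3 - 11/4·(t - 1) + 71/2·(t - 1)² - 91/4·(t - 1)³.
With (t - 1) = 1/3: s(4/3) = -22/27.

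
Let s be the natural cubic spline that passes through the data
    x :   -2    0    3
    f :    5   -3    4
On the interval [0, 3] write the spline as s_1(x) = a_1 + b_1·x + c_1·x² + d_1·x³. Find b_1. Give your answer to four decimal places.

-1.4667

Write m_i for s''(x_i). With h_i = 2, 3 and divided differences Δ_i = -4, 7/3, the continuity of s' gives the tridiagonal system
  2·m_0 + 10·m_1 + 3·m_2 = 6(Δ_1 - Δ_0) = 38
Natural end conditions: m_0 = m_2 = 0.
Solving the tridiagonal system: m_0 = 0, m_1 = 19/5, m_2 = 0.
On [0, 3], with s_1(x) = a_1 + b_1·x + c_1·x² + d_1·x³: c_1 = m_1/2 = 19/10, d_1 = (m_2 - m_1)/(6h_1) = -19/90, b_1 = Δ_1 - h_1(2m_1 + m_2)/6 = -22/15.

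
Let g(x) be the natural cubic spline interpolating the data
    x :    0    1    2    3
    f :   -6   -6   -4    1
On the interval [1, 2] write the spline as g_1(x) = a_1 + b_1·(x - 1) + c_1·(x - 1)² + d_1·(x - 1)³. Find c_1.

Write σ_i for g''(x_i). With h_i = 1, 1, 1 and divided differences Δ_i = 0, 2, 5, the continuity of g' gives the tridiagonal system
  1·σ_0 + 4·σ_1 + 1·σ_2 = 6(Δ_1 - Δ_0) = 12
  1·σ_1 + 4·σ_2 + 1·σ_3 = 6(Δ_2 - Δ_1) = 18
Natural end conditions: σ_0 = σ_3 = 0.
Hence σ_0 = 0, σ_1 = 2, σ_2 = 4, σ_3 = 0.
On [1, 2], with g_1(x) = a_1 + b_1·(x - 1) + c_1·(x - 1)² + d_1·(x - 1)³: c_1 = σ_1/2 = 1, d_1 = (σ_2 - σ_1)/(6h_1) = 1/3, b_1 = Δ_1 - h_1(2σ_1 + σ_2)/6 = 2/3.

1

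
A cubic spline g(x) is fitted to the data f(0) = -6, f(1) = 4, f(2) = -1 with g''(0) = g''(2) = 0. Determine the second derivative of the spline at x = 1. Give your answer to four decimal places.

Write M_i for g''(x_i). With h_i = 1, 1 and divided differences Δ_i = 10, -5, the continuity of g' gives the tridiagonal system
  1·M_0 + 4·M_1 + 1·M_2 = 6(Δ_1 - Δ_0) = -90
Natural end conditions: M_0 = M_2 = 0.
Solving the tridiagonal system: M_0 = 0, M_1 = -45/2, M_2 = 0.

-22.5000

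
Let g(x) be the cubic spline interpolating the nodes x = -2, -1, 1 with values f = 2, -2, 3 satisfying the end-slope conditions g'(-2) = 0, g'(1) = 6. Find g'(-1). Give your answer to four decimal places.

Let M_i = g''(x_i). Step sizes h_i = 1, 2; slopes of the chords Δ_i = (y_(i+1) - y_i)/h_i = -4, 5/2.
  1·M_0 + 6·M_1 + 2·M_2 = 6(Δ_1 - Δ_0) = 39
Clamped end conditions give two more equations: 2h_0·M_0 + h_0·M_1 = 6(Δ_0 - g'(-2)) = -24 and h_1·M_1 + 2h_1·M_2 = 6(g'(1) - Δ_1) = 21.
Hence M_0 = -33/2, M_1 = 9, M_2 = 3/4.
On [-1, 1], g'(x) = b_1 + 2c_1·(x + 1) + 3d_1·(x + 1)² with b_1 = Δ_1 - h_1(2M_1 + M_2)/6 = -15/4, c_1 = M_1/2 = 9/2, d_1 = (M_2 - M_1)/(6h_1) = -11/16. So g'(-1) = -15/4.

-3.7500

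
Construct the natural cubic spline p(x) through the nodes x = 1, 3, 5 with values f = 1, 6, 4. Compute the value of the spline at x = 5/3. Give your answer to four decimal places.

Write m_i for p''(x_i). With h_i = 2, 2 and divided differences Δ_i = 5/2, -1, the continuity of p' gives the tridiagonal system
  2·m_0 + 8·m_1 + 2·m_2 = 6(Δ_1 - Δ_0) = -21
Natural end conditions: m_0 = m_2 = 0.
Solving: m_0 = 0, m_1 = -21/8, m_2 = 0.
On [1, 3], p(x) = 1 + 27/8·(x - 1) + 0·(x - 1)² - 7/32·(x - 1)³.
With (x - 1) = 2/3: p(5/3) = 86/27.

3.1852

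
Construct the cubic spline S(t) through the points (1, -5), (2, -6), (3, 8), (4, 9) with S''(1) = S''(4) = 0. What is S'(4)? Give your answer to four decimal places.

Put M_i = S'' at the i-th knot. Here h = (1, 1, 1) and Δ = (-1, 14, 1), so the interior equations h_(i-1)·M_(i-1) + 2(h_(i-1)+h_i)·M_i + h_i·M_(i+1) = 6(Δ_i − Δ_(i-1)) read
  1·M_0 + 4·M_1 + 1·M_2 = 6(Δ_1 - Δ_0) = 90
  1·M_1 + 4·M_2 + 1·M_3 = 6(Δ_2 - Δ_1) = -78
Natural end conditions: M_0 = M_3 = 0.
Solving: M_0 = 0, M_1 = 146/5, M_2 = -134/5, M_3 = 0.
On [3, 4], S'(t) = b_2 + 2c_2·(t - 3) + 3d_2·(t - 3)² with b_2 = Δ_2 - h_2(2M_2 + M_3)/6 = 149/15, c_2 = M_2/2 = -67/5, d_2 = (M_3 - M_2)/(6h_2) = 67/15. So S'(4) = -52/15.

-3.4667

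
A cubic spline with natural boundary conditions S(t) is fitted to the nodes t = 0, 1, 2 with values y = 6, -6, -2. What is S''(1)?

24

Put M_i = S'' at the i-th knot. Here h = (1, 1) and Δ = (-12, 4), so the interior equations h_(i-1)·M_(i-1) + 2(h_(i-1)+h_i)·M_i + h_i·M_(i+1) = 6(Δ_i − Δ_(i-1)) read
  1·M_0 + 4·M_1 + 1·M_2 = 6(Δ_1 - Δ_0) = 96
Natural end conditions: M_0 = M_2 = 0.
Hence M_0 = 0, M_1 = 24, M_2 = 0.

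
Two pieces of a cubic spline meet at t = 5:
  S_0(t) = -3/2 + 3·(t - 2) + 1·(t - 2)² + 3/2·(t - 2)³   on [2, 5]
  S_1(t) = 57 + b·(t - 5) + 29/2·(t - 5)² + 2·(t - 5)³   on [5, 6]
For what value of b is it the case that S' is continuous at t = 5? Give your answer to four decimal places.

49.5000

S_0'(t) = 3 + 2·(t - 2) + 9/2·(t - 2)², so S_0'(5) = 99/2. On the right, S_1'(5) = b, so b = 99/2.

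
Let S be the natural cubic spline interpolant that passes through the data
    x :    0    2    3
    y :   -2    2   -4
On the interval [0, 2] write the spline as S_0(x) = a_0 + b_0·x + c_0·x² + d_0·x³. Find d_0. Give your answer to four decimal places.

-0.6667

With M_i denoting the second derivative at x_i, h_i = 2, 1, and Δ_i = (y_(i+1) − y_i)/h_i = 2, -6:
  2·M_0 + 6·M_1 + 1·M_2 = 6(Δ_1 - Δ_0) = -48
Natural end conditions: M_0 = M_2 = 0.
Solving: M_0 = 0, M_1 = -8, M_2 = 0.
On [0, 2], with S_0(x) = a_0 + b_0·x + c_0·x² + d_0·x³: c_0 = M_0/2 = 0, d_0 = (M_1 - M_0)/(6h_0) = -2/3, b_0 = Δ_0 - h_0(2M_0 + M_1)/6 = 14/3.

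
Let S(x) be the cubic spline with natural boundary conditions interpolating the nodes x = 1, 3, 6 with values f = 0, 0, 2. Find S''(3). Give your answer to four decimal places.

Put M_i = S'' at the i-th knot. Here h = (2, 3) and Δ = (0, 2/3), so the interior equations h_(i-1)·M_(i-1) + 2(h_(i-1)+h_i)·M_i + h_i·M_(i+1) = 6(Δ_i − Δ_(i-1)) read
  2·M_0 + 10·M_1 + 3·M_2 = 6(Δ_1 - Δ_0) = 4
Natural end conditions: M_0 = M_2 = 0.
Solving: M_0 = 0, M_1 = 2/5, M_2 = 0.

0.4000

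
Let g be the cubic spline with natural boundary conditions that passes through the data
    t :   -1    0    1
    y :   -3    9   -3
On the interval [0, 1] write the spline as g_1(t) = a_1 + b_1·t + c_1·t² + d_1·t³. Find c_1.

-18

With M_i denoting the second derivative at x_i, h_i = 1, 1, and Δ_i = (y_(i+1) − y_i)/h_i = 12, -12:
  1·M_0 + 4·M_1 + 1·M_2 = 6(Δ_1 - Δ_0) = -144
Natural end conditions: M_0 = M_2 = 0.
Solving the tridiagonal system: M_0 = 0, M_1 = -36, M_2 = 0.
On [0, 1], with g_1(t) = a_1 + b_1·t + c_1·t² + d_1·t³: c_1 = M_1/2 = -18, d_1 = (M_2 - M_1)/(6h_1) = 6, b_1 = Δ_1 - h_1(2M_1 + M_2)/6 = 0.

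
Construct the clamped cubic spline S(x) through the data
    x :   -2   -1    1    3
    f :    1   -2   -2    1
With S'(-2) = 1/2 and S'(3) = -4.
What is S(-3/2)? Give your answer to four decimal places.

0.0217

Let M_i = S''(x_i). Step sizes h_i = 1, 2, 2; slopes of the chords Δ_i = (y_(i+1) - y_i)/h_i = -3, 0, 3/2.
  1·M_0 + 6·M_1 + 2·M_2 = 6(Δ_1 - Δ_0) = 18
  2·M_1 + 8·M_2 + 2·M_3 = 6(Δ_2 - Δ_1) = 9
Clamped end conditions give two more equations: 2h_0·M_0 + h_0·M_1 = 6(Δ_0 - S'(-2)) = -21 and h_2·M_2 + 2h_2·M_3 = 6(S'(3) - Δ_2) = -33.
Solving: M_0 = -291/23, M_1 = 99/23, M_2 = 111/46, M_3 = -435/46.
On [-2, -1], S(x) = 1 + 1/2·(x + 2) - 291/46·(x + 2)² + 65/23·(x + 2)³.
With (x + 2) = 1/2: S(-3/2) = 1/46.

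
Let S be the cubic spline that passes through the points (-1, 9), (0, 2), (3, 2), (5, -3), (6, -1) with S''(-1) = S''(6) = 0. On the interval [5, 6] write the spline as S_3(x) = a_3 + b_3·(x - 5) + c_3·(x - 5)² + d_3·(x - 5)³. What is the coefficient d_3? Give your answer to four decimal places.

-1.0190

Put σ_i = S'' at the i-th knot. Here h = (1, 3, 2, 1) and Δ = (-7, 0, -5/2, 2), so the interior equations h_(i-1)·σ_(i-1) + 2(h_(i-1)+h_i)·σ_i + h_i·σ_(i+1) = 6(Δ_i − Δ_(i-1)) read
  1·σ_0 + 8·σ_1 + 3·σ_2 = 6(Δ_1 - Δ_0) = 42
  3·σ_1 + 10·σ_2 + 2·σ_3 = 6(Δ_2 - Δ_1) = -15
  2·σ_2 + 6·σ_3 + 1·σ_4 = 6(Δ_3 - Δ_2) = 27
Natural end conditions: σ_0 = σ_4 = 0.
Forward elimination and back-substitution give σ_0 = 0, σ_1 = 1392/197, σ_2 = -954/197, σ_3 = 2409/394, σ_4 = 0.
On [5, 6], with S_3(x) = a_3 + b_3·(x - 5) + c_3·(x - 5)² + d_3·(x - 5)³: c_3 = σ_3/2 = 2409/788, d_3 = (σ_4 - σ_3)/(6h_3) = -803/788, b_3 = Δ_3 - h_3(2σ_3 + σ_4)/6 = -15/394.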